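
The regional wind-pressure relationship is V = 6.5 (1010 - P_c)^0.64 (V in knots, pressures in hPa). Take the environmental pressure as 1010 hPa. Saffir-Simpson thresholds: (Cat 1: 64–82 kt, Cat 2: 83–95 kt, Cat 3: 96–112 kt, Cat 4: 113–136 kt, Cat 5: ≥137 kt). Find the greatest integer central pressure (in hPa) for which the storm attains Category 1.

974 hPa

Category 1 begins at V = 64 kt.
Required ΔP = (64/6.5)^(1/0.64) = 9.846^1.562 ≈ 35.64 hPa.
P_c ≤ 1010 − 35.64 = 974.36, so the highest integer P_c is 974 hPa.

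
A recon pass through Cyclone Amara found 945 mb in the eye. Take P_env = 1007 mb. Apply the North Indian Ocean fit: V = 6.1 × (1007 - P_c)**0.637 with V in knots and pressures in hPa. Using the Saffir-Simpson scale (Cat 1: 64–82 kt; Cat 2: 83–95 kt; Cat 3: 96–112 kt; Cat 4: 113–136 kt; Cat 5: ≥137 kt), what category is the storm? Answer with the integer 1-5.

2

ΔP = 1007 − 945 = 62 mb.
V ≈ 6.1 × 62^0.637 = 6.1 × 13.86 ≈ 85 kt.
85 kt falls in the Category 2 band.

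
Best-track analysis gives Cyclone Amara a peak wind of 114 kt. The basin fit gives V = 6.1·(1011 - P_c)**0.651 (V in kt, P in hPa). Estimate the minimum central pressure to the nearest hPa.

ΔP = (V / 6.1)^(1/0.651) = (114/6.1)^1.536.
114/6.1 = 18.689; 18.689^1.536 ≈ 89.80 hPa.
P_c = 1011 − 89.80 = 921.20 ≈ 921 hPa.

921 hPa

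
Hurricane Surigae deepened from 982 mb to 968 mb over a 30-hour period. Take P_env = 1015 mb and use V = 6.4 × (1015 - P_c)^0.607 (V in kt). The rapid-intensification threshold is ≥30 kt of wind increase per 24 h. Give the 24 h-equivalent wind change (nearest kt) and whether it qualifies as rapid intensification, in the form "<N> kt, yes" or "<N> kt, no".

10 kt, no

V₁: ΔP = 33, V ≈ 6.4 × 33^0.607 ≈ 53.45 kt.
V₂: ΔP = 47, V ≈ 6.4 × 47^0.607 ≈ 66.24 kt.
ΔV over 30 h = 12.79 kt → 24 h equivalent = 12.79 × 24/30 ≈ 10.23 kt.
10 kt < 30 kt ⇒ not rapid intensification.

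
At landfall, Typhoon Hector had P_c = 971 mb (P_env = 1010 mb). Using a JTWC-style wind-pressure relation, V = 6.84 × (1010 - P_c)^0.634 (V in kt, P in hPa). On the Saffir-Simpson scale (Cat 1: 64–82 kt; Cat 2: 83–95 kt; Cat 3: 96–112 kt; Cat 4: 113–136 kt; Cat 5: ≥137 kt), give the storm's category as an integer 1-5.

1

ΔP = 1010 − 971 = 39 mb.
V ≈ 6.84 × 39^0.634 = 6.84 × 10.20 ≈ 70 kt.
70 kt falls in the Category 1 band.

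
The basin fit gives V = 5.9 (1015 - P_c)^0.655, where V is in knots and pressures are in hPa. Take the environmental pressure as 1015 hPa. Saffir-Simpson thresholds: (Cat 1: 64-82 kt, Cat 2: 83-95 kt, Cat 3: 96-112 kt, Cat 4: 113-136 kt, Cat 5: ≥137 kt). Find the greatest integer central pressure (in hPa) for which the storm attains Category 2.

Category 2 begins at V = 83 kt.
Required ΔP = (83/5.9)^(1/0.655) = 14.068^1.527 ≈ 56.63 hPa.
P_c ≤ 1015 − 56.63 = 958.37, so the highest integer P_c is 958 hPa.

958 hPa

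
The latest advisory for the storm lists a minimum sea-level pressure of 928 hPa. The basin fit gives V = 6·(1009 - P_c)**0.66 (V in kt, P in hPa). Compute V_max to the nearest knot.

109 kt

ΔP = 1009 − 928 = 81 hPa.
81^0.66 ≈ 18.180.
V ≈ 6 × 18.180 ≈ 109.1 kt.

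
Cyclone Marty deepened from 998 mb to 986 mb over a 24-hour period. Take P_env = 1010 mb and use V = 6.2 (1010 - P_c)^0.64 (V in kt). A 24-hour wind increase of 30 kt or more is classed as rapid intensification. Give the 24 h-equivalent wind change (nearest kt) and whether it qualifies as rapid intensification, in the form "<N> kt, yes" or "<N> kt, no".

17 kt, no

V₁: ΔP = 12, V ≈ 6.2 × 12^0.64 ≈ 30.41 kt.
V₂: ΔP = 24, V ≈ 6.2 × 24^0.64 ≈ 47.39 kt.
ΔV over 24 h = 16.98 kt → 24 h equivalent = 16.98 × 24/24 ≈ 16.98 kt.
17 kt < 30 kt ⇒ not rapid intensification.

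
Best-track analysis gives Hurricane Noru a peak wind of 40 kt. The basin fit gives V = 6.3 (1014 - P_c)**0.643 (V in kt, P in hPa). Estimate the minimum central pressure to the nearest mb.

ΔP = (V / 6.3)^(1/0.643) = (40/6.3)^1.555.
40/6.3 = 6.349; 6.349^1.555 ≈ 17.72 mb.
P_c = 1014 − 17.72 = 996.28 ≈ 996 mb.

996 mb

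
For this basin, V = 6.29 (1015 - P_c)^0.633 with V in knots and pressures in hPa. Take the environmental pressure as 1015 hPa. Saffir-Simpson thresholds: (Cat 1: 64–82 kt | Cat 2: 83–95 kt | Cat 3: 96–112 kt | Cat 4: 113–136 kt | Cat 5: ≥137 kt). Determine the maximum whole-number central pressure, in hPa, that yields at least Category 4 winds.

Category 4 begins at V = 113 kt.
Required ΔP = (113/6.29)^(1/0.633) = 17.965^1.580 ≈ 95.88 hPa.
P_c ≤ 1015 − 95.88 = 919.12, so the highest integer P_c is 919 hPa.

919 hPa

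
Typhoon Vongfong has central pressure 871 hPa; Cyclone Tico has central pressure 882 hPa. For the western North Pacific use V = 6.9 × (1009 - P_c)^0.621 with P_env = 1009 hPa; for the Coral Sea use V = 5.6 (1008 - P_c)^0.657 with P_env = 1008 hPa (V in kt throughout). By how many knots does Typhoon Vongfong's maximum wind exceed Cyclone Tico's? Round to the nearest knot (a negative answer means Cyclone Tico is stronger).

13 kt

Typhoon Vongfong: ΔP = 138; V ≈ 6.9 × 138^0.621 ≈ 147.13 kt.
Cyclone Tico: ΔP = 126; V ≈ 5.6 × 126^0.657 ≈ 134.32 kt.
Difference ≈ 147.13 − 134.32 = 12.81 → 13 kt.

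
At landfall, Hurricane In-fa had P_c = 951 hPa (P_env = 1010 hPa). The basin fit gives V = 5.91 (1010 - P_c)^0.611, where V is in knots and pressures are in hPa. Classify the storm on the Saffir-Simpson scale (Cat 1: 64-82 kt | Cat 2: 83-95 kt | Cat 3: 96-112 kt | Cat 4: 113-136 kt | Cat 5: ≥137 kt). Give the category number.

ΔP = 1010 − 951 = 59 hPa.
V ≈ 5.91 × 59^0.611 = 5.91 × 12.08 ≈ 71 kt.
71 kt falls in the Category 1 band.

1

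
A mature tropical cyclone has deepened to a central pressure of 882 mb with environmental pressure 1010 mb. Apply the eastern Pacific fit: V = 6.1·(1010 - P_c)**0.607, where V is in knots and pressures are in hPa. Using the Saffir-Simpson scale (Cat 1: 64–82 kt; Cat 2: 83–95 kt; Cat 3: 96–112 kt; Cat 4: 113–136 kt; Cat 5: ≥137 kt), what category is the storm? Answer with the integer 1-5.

ΔP = 1010 − 882 = 128 mb.
V ≈ 6.1 × 128^0.607 = 6.1 × 19.01 ≈ 116 kt.
116 kt falls in the Category 4 band.

4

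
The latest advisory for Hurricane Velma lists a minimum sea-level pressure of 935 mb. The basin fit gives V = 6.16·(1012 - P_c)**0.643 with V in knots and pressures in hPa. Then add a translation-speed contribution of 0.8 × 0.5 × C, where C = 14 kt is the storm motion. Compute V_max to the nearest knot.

106 kt

ΔP = 1012 − 935 = 77 mb.
77^0.643 ≈ 16.331.
V ≈ 6.16 × 16.331 ≈ 100.6 kt.
Translation term: 0.8 × 0.5 × 14 = 5.6 kt.
Corrected V ≈ 106.2 kt → 106 kt.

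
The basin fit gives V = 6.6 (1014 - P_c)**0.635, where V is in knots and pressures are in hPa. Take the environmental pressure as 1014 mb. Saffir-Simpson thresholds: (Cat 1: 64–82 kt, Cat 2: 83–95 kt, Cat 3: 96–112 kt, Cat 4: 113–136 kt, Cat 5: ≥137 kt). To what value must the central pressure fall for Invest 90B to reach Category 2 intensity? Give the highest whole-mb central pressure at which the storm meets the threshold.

960 mb

Category 2 begins at V = 83 kt.
Required ΔP = (83/6.6)^(1/0.635) = 12.576^1.575 ≈ 53.90 mb.
P_c ≤ 1014 − 53.90 = 960.10, so the highest integer P_c is 960 mb.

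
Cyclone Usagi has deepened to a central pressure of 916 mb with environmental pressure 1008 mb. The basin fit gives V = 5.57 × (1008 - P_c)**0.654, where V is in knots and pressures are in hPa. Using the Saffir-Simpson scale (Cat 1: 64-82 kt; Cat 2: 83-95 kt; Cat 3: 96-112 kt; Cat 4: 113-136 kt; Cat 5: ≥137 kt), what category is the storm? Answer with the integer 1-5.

3

ΔP = 1008 − 916 = 92 mb.
V ≈ 5.57 × 92^0.654 = 5.57 × 19.24 ≈ 107 kt.
107 kt falls in the Category 3 band.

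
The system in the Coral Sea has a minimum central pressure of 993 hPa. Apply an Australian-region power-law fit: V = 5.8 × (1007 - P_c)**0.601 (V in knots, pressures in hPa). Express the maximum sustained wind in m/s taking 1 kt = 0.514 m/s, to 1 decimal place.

ΔP = 1007 − 993 = 14 hPa.
V ≈ 5.8 × 14^0.601 = 5.8 × 4.885 ≈ 28.330 kt.
28.330 × 0.514 ≈ 14.56 m/s → 14.6 m/s.

14.6 m/s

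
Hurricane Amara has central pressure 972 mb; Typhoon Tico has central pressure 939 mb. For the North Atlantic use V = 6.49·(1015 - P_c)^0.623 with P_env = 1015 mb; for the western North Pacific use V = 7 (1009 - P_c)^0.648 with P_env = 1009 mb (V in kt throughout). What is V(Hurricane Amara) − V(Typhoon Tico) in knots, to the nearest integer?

Hurricane Amara: ΔP = 43; V ≈ 6.49 × 43^0.623 ≈ 67.59 kt.
Typhoon Tico: ΔP = 70; V ≈ 7 × 70^0.648 ≈ 109.83 kt.
Difference ≈ 67.59 − 109.83 = -42.24 → -42 kt.

-42 kt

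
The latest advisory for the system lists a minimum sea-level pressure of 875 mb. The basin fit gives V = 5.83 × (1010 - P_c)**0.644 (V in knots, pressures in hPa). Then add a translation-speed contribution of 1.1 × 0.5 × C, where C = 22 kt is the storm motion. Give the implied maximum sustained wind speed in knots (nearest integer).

ΔP = 1010 − 875 = 135 mb.
135^0.644 ≈ 23.547.
V ≈ 5.83 × 23.547 ≈ 137.3 kt.
Translation term: 1.1 × 0.5 × 22 = 12.1 kt.
Corrected V ≈ 149.4 kt → 149 kt.

149 kt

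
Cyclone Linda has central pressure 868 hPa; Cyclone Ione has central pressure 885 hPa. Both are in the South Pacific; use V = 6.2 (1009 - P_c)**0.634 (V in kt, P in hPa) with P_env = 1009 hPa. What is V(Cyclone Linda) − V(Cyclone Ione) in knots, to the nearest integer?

11 kt

Cyclone Linda: ΔP = 141; V ≈ 6.2 × 141^0.634 ≈ 142.89 kt.
Cyclone Ione: ΔP = 124; V ≈ 6.2 × 124^0.634 ≈ 131.71 kt.
Difference ≈ 142.89 − 131.71 = 11.18 → 11 kt.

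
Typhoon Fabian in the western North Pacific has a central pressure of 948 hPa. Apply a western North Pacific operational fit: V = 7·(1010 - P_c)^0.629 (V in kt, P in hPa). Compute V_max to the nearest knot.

94 kt

ΔP = 1010 − 948 = 62 hPa.
62^0.629 ≈ 13.410.
V ≈ 7 × 13.410 ≈ 93.9 kt.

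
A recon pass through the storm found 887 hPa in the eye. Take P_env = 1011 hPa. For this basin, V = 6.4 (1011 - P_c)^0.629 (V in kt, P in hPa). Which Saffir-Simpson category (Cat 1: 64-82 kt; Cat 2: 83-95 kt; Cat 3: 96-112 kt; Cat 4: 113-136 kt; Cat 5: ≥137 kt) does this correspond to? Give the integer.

4

ΔP = 1011 − 887 = 124 hPa.
V ≈ 6.4 × 124^0.629 = 6.4 × 20.74 ≈ 133 kt.
133 kt falls in the Category 4 band.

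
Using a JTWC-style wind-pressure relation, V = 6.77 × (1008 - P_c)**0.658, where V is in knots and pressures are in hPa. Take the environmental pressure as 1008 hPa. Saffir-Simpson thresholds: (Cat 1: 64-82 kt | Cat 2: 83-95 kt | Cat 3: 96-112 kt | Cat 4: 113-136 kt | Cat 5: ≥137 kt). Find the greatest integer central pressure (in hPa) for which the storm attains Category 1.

977 hPa

Category 1 begins at V = 64 kt.
Required ΔP = (64/6.77)^(1/0.658) = 9.453^1.520 ≈ 30.39 hPa.
P_c ≤ 1008 − 30.39 = 977.61, so the highest integer P_c is 977 hPa.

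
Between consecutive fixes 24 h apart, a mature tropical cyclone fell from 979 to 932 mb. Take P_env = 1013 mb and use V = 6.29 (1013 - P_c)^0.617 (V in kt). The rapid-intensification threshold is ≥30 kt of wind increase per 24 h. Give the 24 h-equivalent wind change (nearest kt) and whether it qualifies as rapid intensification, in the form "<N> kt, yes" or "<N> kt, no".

39 kt, yes

V₁: ΔP = 34, V ≈ 6.29 × 34^0.617 ≈ 55.41 kt.
V₂: ΔP = 81, V ≈ 6.29 × 81^0.617 ≈ 94.66 kt.
ΔV over 24 h = 39.25 kt → 24 h equivalent = 39.25 × 24/24 ≈ 39.25 kt.
39 kt ≥ 30 kt ⇒ rapid intensification.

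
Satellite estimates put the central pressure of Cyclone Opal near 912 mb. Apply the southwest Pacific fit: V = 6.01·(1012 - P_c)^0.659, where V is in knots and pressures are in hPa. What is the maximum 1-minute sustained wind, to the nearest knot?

ΔP = 1012 − 912 = 100 mb.
100^0.659 ≈ 20.797.
V ≈ 6.01 × 20.797 ≈ 125.0 kt.

125 kt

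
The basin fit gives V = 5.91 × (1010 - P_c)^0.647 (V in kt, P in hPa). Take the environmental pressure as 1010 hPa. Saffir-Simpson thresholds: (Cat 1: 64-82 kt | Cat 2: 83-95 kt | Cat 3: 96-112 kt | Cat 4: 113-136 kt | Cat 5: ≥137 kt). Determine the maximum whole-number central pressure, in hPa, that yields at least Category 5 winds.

881 hPa

Category 5 begins at V = 137 kt.
Required ΔP = (137/5.91)^(1/0.647) = 23.181^1.546 ≈ 128.81 hPa.
P_c ≤ 1010 − 128.81 = 881.19, so the highest integer P_c is 881 hPa.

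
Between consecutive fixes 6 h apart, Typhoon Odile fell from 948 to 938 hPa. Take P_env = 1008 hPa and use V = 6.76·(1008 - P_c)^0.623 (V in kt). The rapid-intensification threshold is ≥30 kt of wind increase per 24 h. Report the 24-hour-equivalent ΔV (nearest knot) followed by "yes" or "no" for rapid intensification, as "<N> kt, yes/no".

V₁: ΔP = 60, V ≈ 6.76 × 60^0.623 ≈ 86.64 kt.
V₂: ΔP = 70, V ≈ 6.76 × 70^0.623 ≈ 95.38 kt.
ΔV over 6 h = 8.74 kt → 24 h equivalent = 8.74 × 24/6 ≈ 34.96 kt.
35 kt ≥ 30 kt ⇒ rapid intensification.

35 kt, yes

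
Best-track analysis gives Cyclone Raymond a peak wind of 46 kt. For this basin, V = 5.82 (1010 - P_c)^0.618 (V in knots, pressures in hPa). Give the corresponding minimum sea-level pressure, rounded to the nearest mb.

982 mb

ΔP = (V / 5.82)^(1/0.618) = (46/5.82)^1.618.
46/5.82 = 7.904; 7.904^1.618 ≈ 28.37 mb.
P_c = 1010 − 28.37 = 981.63 ≈ 982 mb.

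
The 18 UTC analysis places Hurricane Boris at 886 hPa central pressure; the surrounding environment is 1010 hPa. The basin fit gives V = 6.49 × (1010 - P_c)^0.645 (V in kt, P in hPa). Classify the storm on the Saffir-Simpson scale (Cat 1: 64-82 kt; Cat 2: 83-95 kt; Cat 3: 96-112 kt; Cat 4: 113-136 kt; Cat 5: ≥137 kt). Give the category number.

ΔP = 1010 − 886 = 124 hPa.
V ≈ 6.49 × 124^0.645 = 6.49 × 22.40 ≈ 145 kt.
145 kt falls in the Category 5 band.

5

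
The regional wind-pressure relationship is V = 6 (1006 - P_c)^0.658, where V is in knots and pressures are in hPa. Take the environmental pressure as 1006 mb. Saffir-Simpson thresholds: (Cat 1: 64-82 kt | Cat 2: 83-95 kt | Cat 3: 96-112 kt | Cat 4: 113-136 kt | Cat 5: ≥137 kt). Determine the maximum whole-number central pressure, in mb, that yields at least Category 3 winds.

Category 3 begins at V = 96 kt.
Required ΔP = (96/6)^(1/0.658) = 16.000^1.520 ≈ 67.60 mb.
P_c ≤ 1006 − 67.60 = 938.40, so the highest integer P_c is 938 mb.

938 mb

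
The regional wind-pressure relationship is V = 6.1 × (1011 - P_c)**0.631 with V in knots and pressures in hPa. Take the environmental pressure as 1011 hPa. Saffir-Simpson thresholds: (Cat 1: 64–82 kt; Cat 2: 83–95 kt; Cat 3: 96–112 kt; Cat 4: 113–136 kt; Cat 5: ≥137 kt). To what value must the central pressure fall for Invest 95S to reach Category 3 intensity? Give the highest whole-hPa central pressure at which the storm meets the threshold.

Category 3 begins at V = 96 kt.
Required ΔP = (96/6.1)^(1/0.631) = 15.738^1.585 ≈ 78.87 hPa.
P_c ≤ 1011 − 78.87 = 932.13, so the highest integer P_c is 932 hPa.

932 hPa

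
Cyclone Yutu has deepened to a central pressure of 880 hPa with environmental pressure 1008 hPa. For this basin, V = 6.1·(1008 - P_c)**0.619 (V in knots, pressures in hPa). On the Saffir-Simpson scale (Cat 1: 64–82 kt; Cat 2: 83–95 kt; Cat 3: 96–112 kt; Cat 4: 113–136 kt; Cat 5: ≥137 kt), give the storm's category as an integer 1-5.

4

ΔP = 1008 − 880 = 128 hPa.
V ≈ 6.1 × 128^0.619 = 6.1 × 20.15 ≈ 123 kt.
123 kt falls in the Category 4 band.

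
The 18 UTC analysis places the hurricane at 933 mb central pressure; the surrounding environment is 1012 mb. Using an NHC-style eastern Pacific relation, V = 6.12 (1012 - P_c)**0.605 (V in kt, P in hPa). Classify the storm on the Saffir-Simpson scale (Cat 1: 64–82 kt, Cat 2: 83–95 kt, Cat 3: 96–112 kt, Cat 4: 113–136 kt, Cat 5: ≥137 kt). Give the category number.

2

ΔP = 1012 − 933 = 79 mb.
V ≈ 6.12 × 79^0.605 = 6.12 × 14.06 ≈ 86 kt.
86 kt falls in the Category 2 band.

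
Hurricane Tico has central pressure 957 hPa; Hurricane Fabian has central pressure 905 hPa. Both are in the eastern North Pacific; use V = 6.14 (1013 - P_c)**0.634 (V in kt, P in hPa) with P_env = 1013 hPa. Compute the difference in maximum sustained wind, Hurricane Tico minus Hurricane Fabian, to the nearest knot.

Hurricane Tico: ΔP = 56; V ≈ 6.14 × 56^0.634 ≈ 78.80 kt.
Hurricane Fabian: ΔP = 108; V ≈ 6.14 × 108^0.634 ≈ 119.50 kt.
Difference ≈ 78.80 − 119.50 = -40.70 → -41 kt.

-41 kt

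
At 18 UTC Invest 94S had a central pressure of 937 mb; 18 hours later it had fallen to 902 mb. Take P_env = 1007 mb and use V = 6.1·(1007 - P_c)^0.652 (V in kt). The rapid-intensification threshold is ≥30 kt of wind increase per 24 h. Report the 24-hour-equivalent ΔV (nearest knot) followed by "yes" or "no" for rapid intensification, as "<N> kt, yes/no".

V₁: ΔP = 70, V ≈ 6.1 × 70^0.652 ≈ 97.35 kt.
V₂: ΔP = 105, V ≈ 6.1 × 105^0.652 ≈ 126.81 kt.
ΔV over 18 h = 29.46 kt → 24 h equivalent = 29.46 × 24/18 ≈ 39.28 kt.
39 kt ≥ 30 kt ⇒ rapid intensification.

39 kt, yes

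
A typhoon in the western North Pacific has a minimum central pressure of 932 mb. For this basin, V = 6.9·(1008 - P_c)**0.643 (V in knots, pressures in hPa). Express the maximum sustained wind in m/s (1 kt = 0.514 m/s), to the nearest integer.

ΔP = 1008 − 932 = 76 mb.
V ≈ 6.9 × 76^0.643 = 6.9 × 16.194 ≈ 111.741 kt.
111.741 × 0.514 ≈ 57.43 m/s → 57 m/s.

57 m/s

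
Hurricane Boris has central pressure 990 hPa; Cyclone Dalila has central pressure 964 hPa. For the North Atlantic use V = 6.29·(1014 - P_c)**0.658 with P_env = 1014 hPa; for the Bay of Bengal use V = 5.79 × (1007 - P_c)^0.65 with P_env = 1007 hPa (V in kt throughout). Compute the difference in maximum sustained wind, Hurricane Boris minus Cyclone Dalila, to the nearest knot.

Hurricane Boris: ΔP = 24; V ≈ 6.29 × 24^0.658 ≈ 50.91 kt.
Cyclone Dalila: ΔP = 43; V ≈ 5.79 × 43^0.65 ≈ 66.75 kt.
Difference ≈ 50.91 − 66.75 = -15.84 → -16 kt.

-16 kt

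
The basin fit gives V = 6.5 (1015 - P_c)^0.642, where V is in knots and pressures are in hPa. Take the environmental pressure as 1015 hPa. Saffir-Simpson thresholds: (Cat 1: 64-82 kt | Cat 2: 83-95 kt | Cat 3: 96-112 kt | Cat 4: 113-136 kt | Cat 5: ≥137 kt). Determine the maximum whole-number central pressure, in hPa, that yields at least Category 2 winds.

Category 2 begins at V = 83 kt.
Required ΔP = (83/6.5)^(1/0.642) = 12.769^1.558 ≈ 52.84 hPa.
P_c ≤ 1015 − 52.84 = 962.16, so the highest integer P_c is 962 hPa.

962 hPa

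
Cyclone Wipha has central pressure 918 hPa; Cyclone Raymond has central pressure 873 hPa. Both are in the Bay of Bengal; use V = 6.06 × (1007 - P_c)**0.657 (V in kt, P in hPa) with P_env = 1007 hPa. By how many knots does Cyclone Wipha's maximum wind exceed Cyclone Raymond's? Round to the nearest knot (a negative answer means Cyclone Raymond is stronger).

-36 kt

Cyclone Wipha: ΔP = 89; V ≈ 6.06 × 89^0.657 ≈ 115.67 kt.
Cyclone Raymond: ΔP = 134; V ≈ 6.06 × 134^0.657 ≈ 151.35 kt.
Difference ≈ 115.67 − 151.35 = -35.68 → -36 kt.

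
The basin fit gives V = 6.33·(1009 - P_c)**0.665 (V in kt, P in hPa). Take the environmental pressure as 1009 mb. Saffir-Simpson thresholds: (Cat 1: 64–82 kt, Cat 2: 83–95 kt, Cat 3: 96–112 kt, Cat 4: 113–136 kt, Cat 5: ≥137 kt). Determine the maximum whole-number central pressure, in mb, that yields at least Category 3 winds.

Category 3 begins at V = 96 kt.
Required ΔP = (96/6.33)^(1/0.665) = 15.166^1.504 ≈ 59.67 mb.
P_c ≤ 1009 − 59.67 = 949.33, so the highest integer P_c is 949 mb.

949 mb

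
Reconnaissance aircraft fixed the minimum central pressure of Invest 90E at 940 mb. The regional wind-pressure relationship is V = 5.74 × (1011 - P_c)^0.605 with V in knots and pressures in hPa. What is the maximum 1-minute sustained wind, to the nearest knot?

76 kt

ΔP = 1011 − 940 = 71 mb.
71^0.605 ≈ 13.183.
V ≈ 5.74 × 13.183 ≈ 75.7 kt.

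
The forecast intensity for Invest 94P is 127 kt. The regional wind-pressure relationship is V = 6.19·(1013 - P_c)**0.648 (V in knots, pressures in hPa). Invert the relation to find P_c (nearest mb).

907 mb

ΔP = (V / 6.19)^(1/0.648) = (127/6.19)^1.543.
127/6.19 = 20.517; 20.517^1.543 ≈ 105.89 mb.
P_c = 1013 − 105.89 = 907.11 ≈ 907 mb.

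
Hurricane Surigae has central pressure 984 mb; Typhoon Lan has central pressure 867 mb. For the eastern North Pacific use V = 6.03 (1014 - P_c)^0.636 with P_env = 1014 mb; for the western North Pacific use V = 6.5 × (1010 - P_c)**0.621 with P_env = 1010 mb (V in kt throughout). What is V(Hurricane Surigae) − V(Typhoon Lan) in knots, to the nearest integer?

Hurricane Surigae: ΔP = 30; V ≈ 6.03 × 30^0.636 ≈ 52.45 kt.
Typhoon Lan: ΔP = 143; V ≈ 6.5 × 143^0.621 ≈ 141.70 kt.
Difference ≈ 52.45 − 141.70 = -89.25 → -89 kt.

-89 kt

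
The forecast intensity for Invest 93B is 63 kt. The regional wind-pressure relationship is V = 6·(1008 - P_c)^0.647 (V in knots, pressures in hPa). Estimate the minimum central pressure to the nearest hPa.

ΔP = (V / 6)^(1/0.647) = (63/6)^1.546.
63/6 = 10.500; 10.500^1.546 ≈ 37.87 hPa.
P_c = 1008 − 37.87 = 970.13 ≈ 970 hPa.

970 hPa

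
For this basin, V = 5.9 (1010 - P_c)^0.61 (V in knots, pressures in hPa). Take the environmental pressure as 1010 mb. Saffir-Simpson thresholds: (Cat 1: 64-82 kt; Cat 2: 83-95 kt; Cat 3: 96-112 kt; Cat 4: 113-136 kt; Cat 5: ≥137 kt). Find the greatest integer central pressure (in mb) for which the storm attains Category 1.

Category 1 begins at V = 64 kt.
Required ΔP = (64/5.9)^(1/0.61) = 10.847^1.639 ≈ 49.80 mb.
P_c ≤ 1010 − 49.80 = 960.20, so the highest integer P_c is 960 mb.

960 mb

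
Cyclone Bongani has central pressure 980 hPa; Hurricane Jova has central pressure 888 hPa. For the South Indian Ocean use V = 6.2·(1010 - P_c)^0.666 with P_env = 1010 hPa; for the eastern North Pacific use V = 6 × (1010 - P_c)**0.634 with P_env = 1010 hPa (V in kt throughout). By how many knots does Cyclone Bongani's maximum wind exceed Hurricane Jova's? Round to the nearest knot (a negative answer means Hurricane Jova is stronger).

-66 kt

Cyclone Bongani: ΔP = 30; V ≈ 6.2 × 30^0.666 ≈ 59.72 kt.
Hurricane Jova: ΔP = 122; V ≈ 6 × 122^0.634 ≈ 126.15 kt.
Difference ≈ 59.72 − 126.15 = -66.43 → -66 kt.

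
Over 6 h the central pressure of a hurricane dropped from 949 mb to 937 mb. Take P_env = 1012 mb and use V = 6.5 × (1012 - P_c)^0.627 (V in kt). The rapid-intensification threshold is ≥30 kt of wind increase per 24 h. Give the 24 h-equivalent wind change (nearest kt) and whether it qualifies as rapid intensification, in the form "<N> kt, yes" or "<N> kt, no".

40 kt, yes

V₁: ΔP = 63, V ≈ 6.5 × 63^0.627 ≈ 87.32 kt.
V₂: ΔP = 75, V ≈ 6.5 × 75^0.627 ≈ 97.40 kt.
ΔV over 6 h = 10.08 kt → 24 h equivalent = 10.08 × 24/6 ≈ 40.32 kt.
40 kt ≥ 30 kt ⇒ rapid intensification.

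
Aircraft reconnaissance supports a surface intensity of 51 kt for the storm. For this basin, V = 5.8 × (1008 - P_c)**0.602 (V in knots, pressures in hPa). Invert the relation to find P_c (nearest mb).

971 mb

ΔP = (V / 5.8)^(1/0.602) = (51/5.8)^1.661.
51/5.8 = 8.793; 8.793^1.661 ≈ 37.01 mb.
P_c = 1008 − 37.01 = 970.99 ≈ 971 mb.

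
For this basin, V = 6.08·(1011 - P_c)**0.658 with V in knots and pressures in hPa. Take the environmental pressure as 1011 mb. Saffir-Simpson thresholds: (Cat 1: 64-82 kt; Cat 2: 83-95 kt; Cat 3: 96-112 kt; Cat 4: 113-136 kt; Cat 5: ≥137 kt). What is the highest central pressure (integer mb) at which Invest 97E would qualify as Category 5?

Category 5 begins at V = 137 kt.
Required ΔP = (137/6.08)^(1/0.658) = 22.533^1.520 ≈ 113.75 mb.
P_c ≤ 1011 − 113.75 = 897.25, so the highest integer P_c is 897 mb.

897 mb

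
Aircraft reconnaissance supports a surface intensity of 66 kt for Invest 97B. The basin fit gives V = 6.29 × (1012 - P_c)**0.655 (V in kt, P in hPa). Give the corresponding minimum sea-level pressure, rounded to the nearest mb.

976 mb

ΔP = (V / 6.29)^(1/0.655) = (66/6.29)^1.527.
66/6.29 = 10.493; 10.493^1.527 ≈ 36.19 mb.
P_c = 1012 − 36.19 = 975.81 ≈ 976 mb.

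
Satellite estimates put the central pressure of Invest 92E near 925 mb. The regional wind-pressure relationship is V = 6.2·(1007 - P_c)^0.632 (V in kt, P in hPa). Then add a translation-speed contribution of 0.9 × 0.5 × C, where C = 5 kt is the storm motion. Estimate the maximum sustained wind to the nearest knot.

103 kt

ΔP = 1007 − 925 = 82 mb.
82^0.632 ≈ 16.201.
V ≈ 6.2 × 16.201 ≈ 100.4 kt.
Translation term: 0.9 × 0.5 × 5 = 2.25 kt.
Corrected V ≈ 102.65 kt → 103 kt.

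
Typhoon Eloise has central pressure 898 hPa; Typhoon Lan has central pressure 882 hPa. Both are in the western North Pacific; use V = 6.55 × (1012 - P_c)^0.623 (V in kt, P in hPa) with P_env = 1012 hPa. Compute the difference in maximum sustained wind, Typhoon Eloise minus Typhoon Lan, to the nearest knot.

Typhoon Eloise: ΔP = 114; V ≈ 6.55 × 114^0.623 ≈ 125.23 kt.
Typhoon Lan: ΔP = 130; V ≈ 6.55 × 130^0.623 ≈ 135.90 kt.
Difference ≈ 125.23 − 135.90 = -10.67 → -11 kt.

-11 kt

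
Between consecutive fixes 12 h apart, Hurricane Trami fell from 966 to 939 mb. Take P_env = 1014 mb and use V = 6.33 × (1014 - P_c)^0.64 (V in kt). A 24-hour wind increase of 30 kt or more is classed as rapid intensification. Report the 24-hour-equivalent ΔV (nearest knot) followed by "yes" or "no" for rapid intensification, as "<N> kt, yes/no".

50 kt, yes

V₁: ΔP = 48, V ≈ 6.33 × 48^0.64 ≈ 75.40 kt.
V₂: ΔP = 75, V ≈ 6.33 × 75^0.64 ≈ 100.33 kt.
ΔV over 12 h = 24.93 kt → 24 h equivalent = 24.93 × 24/12 ≈ 49.86 kt.
50 kt ≥ 30 kt ⇒ rapid intensification.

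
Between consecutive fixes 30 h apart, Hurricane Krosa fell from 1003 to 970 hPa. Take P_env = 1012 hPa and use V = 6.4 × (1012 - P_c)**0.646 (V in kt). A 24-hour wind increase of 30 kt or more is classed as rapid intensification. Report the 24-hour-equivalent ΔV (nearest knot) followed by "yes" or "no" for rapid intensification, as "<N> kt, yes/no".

V₁: ΔP = 9, V ≈ 6.4 × 9^0.646 ≈ 26.46 kt.
V₂: ΔP = 42, V ≈ 6.4 × 42^0.646 ≈ 71.58 kt.
ΔV over 30 h = 45.12 kt → 24 h equivalent = 45.12 × 24/30 ≈ 36.10 kt.
36 kt ≥ 30 kt ⇒ rapid intensification.

36 kt, yes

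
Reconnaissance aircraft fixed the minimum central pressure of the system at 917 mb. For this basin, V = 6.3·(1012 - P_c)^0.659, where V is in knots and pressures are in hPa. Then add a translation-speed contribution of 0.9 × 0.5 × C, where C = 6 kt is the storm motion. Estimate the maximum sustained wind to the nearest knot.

ΔP = 1012 − 917 = 95 mb.
95^0.659 ≈ 20.106.
V ≈ 6.3 × 20.106 ≈ 126.7 kt.
Translation term: 0.9 × 0.5 × 6 = 2.7 kt.
Corrected V ≈ 129.4 kt → 129 kt.

129 kt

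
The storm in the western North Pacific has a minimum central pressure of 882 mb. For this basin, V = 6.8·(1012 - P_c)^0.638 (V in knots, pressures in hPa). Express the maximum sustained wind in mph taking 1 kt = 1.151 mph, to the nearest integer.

ΔP = 1012 − 882 = 130 mb.
V ≈ 6.8 × 130^0.638 = 6.8 × 22.320 ≈ 151.777 kt.
151.777 × 1.151 ≈ 174.69 mph → 175 mph.

175 mph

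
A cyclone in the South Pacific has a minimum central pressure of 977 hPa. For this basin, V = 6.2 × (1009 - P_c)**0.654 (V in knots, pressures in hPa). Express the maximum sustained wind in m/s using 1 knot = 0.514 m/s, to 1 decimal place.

30.7 m/s

ΔP = 1009 − 977 = 32 hPa.
V ≈ 6.2 × 32^0.654 = 6.2 × 9.646 ≈ 59.808 kt.
59.808 × 0.514 ≈ 30.74 m/s → 30.7 m/s.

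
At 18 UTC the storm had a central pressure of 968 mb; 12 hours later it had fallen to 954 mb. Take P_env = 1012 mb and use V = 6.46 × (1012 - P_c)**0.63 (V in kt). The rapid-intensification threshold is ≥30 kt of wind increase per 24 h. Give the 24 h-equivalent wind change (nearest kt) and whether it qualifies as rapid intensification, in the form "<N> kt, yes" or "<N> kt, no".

27 kt, no

V₁: ΔP = 44, V ≈ 6.46 × 44^0.63 ≈ 70.08 kt.
V₂: ΔP = 58, V ≈ 6.46 × 58^0.63 ≈ 83.41 kt.
ΔV over 12 h = 13.33 kt → 24 h equivalent = 13.33 × 24/12 ≈ 26.66 kt.
27 kt < 30 kt ⇒ not rapid intensification.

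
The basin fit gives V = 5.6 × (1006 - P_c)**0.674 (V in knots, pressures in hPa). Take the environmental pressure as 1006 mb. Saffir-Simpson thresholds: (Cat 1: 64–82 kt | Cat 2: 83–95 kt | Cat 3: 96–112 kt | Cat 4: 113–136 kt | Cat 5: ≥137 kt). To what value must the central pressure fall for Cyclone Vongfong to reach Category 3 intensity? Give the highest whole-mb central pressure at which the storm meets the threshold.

938 mb

Category 3 begins at V = 96 kt.
Required ΔP = (96/5.6)^(1/0.674) = 17.143^1.484 ≈ 67.76 mb.
P_c ≤ 1006 − 67.76 = 938.24, so the highest integer P_c is 938 mb.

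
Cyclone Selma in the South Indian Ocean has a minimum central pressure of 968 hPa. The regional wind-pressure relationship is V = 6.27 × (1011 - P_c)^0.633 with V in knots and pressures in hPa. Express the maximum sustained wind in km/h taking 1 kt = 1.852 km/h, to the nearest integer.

ΔP = 1011 − 968 = 43 hPa.
V ≈ 6.27 × 43^0.633 = 6.27 × 10.814 ≈ 67.804 kt.
67.804 × 1.852 ≈ 125.57 km/h → 126 km/h.

126 km/h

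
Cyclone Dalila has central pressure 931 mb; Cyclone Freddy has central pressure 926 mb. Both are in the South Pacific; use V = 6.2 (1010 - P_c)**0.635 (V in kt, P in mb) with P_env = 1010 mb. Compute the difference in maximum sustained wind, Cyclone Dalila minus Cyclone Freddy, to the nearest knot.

Cyclone Dalila: ΔP = 79; V ≈ 6.2 × 79^0.635 ≈ 99.40 kt.
Cyclone Freddy: ΔP = 84; V ≈ 6.2 × 84^0.635 ≈ 103.35 kt.
Difference ≈ 99.40 − 103.35 = -3.95 → -4 kt.

-4 kt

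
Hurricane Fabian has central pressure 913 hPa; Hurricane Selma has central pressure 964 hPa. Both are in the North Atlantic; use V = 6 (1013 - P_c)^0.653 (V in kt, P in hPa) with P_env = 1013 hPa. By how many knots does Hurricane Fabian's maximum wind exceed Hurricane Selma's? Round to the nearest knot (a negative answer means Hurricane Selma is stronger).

45 kt

Hurricane Fabian: ΔP = 100; V ≈ 6 × 100^0.653 ≈ 121.38 kt.
Hurricane Selma: ΔP = 49; V ≈ 6 × 49^0.653 ≈ 76.18 kt.
Difference ≈ 121.38 − 76.18 = 45.20 → 45 kt.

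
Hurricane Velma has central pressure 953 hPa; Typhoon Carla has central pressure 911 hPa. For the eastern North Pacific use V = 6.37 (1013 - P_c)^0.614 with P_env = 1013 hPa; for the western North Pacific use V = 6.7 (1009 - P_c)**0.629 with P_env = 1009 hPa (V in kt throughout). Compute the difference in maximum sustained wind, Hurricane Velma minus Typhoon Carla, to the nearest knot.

Hurricane Velma: ΔP = 60; V ≈ 6.37 × 60^0.614 ≈ 78.69 kt.
Typhoon Carla: ΔP = 98; V ≈ 6.7 × 98^0.629 ≈ 119.83 kt.
Difference ≈ 78.69 − 119.83 = -41.14 → -41 kt.

-41 kt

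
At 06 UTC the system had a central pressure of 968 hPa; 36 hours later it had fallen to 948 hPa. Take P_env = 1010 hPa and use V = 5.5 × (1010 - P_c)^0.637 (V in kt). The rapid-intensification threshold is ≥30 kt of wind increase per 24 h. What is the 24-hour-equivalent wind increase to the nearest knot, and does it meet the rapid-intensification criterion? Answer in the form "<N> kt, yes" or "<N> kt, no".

11 kt, no

V₁: ΔP = 42, V ≈ 5.5 × 42^0.637 ≈ 59.48 kt.
V₂: ΔP = 62, V ≈ 5.5 × 62^0.637 ≈ 76.23 kt.
ΔV over 36 h = 16.75 kt → 24 h equivalent = 16.75 × 24/36 ≈ 11.17 kt.
11 kt < 30 kt ⇒ not rapid intensification.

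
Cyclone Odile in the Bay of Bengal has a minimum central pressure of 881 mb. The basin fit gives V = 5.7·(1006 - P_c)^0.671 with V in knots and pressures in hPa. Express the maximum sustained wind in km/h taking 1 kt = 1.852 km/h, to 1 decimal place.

ΔP = 1006 − 881 = 125 mb.
V ≈ 5.7 × 125^0.671 = 5.7 × 25.529 ≈ 145.513 kt.
145.513 × 1.852 ≈ 269.49 km/h → 269.5 km/h.

269.5 km/h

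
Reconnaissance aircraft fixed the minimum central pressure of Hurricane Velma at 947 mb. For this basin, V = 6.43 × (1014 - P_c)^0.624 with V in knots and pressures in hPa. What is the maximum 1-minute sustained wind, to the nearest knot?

89 kt

ΔP = 1014 − 947 = 67 mb.
67^0.624 ≈ 13.787.
V ≈ 6.43 × 13.787 ≈ 88.7 kt.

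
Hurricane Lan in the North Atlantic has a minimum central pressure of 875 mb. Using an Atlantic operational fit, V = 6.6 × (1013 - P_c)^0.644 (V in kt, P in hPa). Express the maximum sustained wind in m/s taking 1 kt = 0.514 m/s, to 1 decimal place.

ΔP = 1013 − 875 = 138 mb.
V ≈ 6.6 × 138^0.644 = 6.6 × 23.883 ≈ 157.625 kt.
157.625 × 0.514 ≈ 81.02 m/s → 81.0 m/s.

81.0 m/s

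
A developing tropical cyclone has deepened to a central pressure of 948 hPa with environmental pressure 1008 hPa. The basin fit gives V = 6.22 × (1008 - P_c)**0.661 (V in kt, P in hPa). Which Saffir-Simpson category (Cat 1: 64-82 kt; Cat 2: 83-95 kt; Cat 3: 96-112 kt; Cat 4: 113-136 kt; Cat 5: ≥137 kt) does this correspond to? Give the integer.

ΔP = 1008 − 948 = 60 hPa.
V ≈ 6.22 × 60^0.661 = 6.22 × 14.97 ≈ 93 kt.
93 kt falls in the Category 2 band.

2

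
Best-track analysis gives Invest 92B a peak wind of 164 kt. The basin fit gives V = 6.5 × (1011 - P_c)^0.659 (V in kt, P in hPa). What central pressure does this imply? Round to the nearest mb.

ΔP = (V / 6.5)^(1/0.659) = (164/6.5)^1.517.
164/6.5 = 25.231; 25.231^1.517 ≈ 134.08 mb.
P_c = 1011 − 134.08 = 876.92 ≈ 877 mb.

877 mb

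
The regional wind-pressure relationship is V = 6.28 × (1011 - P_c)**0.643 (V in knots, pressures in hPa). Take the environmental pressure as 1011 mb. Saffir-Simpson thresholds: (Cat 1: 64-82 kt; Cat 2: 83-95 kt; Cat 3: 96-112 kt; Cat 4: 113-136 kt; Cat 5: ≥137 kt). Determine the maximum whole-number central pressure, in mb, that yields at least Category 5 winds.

890 mb

Category 5 begins at V = 137 kt.
Required ΔP = (137/6.28)^(1/0.643) = 21.815^1.555 ≈ 120.80 mb.
P_c ≤ 1011 − 120.80 = 890.20, so the highest integer P_c is 890 mb.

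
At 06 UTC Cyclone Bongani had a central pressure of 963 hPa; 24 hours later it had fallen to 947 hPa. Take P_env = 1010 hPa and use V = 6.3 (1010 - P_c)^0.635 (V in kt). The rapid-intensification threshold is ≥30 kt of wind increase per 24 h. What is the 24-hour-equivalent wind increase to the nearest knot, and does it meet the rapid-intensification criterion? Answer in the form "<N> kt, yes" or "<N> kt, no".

V₁: ΔP = 47, V ≈ 6.3 × 47^0.635 ≈ 72.63 kt.
V₂: ΔP = 63, V ≈ 6.3 × 63^0.635 ≈ 87.48 kt.
ΔV over 24 h = 14.85 kt → 24 h equivalent = 14.85 × 24/24 ≈ 14.85 kt.
15 kt < 30 kt ⇒ not rapid intensification.

15 kt, no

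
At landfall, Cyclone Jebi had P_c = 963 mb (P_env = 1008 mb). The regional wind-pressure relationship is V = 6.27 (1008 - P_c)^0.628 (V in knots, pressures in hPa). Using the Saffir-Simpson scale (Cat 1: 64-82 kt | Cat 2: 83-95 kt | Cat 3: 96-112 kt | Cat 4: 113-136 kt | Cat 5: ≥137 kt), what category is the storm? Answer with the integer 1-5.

ΔP = 1008 − 963 = 45 mb.
V ≈ 6.27 × 45^0.628 = 6.27 × 10.92 ≈ 68 kt.
68 kt falls in the Category 1 band.

1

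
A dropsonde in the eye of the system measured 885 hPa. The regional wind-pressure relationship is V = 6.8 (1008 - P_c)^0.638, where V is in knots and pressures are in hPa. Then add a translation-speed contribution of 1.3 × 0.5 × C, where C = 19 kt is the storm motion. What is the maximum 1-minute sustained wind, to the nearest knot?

ΔP = 1008 − 885 = 123 hPa.
123^0.638 ≈ 21.546.
V ≈ 6.8 × 21.546 ≈ 146.5 kt.
Translation term: 1.3 × 0.5 × 19 = 12.35 kt.
Corrected V ≈ 158.85 kt → 159 kt.

159 kt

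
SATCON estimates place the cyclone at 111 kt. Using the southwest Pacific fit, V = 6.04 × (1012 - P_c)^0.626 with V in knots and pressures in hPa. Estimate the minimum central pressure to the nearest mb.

ΔP = (V / 6.04)^(1/0.626) = (111/6.04)^1.597.
111/6.04 = 18.377; 18.377^1.597 ≈ 104.62 mb.
P_c = 1012 − 104.62 = 907.38 ≈ 907 mb.

907 mb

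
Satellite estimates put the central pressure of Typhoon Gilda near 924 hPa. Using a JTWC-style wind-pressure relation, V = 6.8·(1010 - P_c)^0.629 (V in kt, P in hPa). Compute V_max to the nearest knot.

ΔP = 1010 − 924 = 86 hPa.
86^0.629 ≈ 16.474.
V ≈ 6.8 × 16.474 ≈ 112.0 kt.

112 kt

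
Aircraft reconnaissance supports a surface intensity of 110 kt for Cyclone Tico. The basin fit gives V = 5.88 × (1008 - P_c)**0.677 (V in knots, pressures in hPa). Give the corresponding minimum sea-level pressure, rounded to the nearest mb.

ΔP = (V / 5.88)^(1/0.677) = (110/5.88)^1.477.
110/5.88 = 18.707; 18.707^1.477 ≈ 75.67 mb.
P_c = 1008 − 75.67 = 932.33 ≈ 932 mb.

932 mb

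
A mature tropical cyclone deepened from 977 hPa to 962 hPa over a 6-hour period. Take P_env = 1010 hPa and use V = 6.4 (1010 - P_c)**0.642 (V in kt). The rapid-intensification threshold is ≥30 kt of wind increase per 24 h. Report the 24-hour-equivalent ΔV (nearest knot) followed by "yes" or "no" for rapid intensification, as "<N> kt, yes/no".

V₁: ΔP = 33, V ≈ 6.4 × 33^0.642 ≈ 60.40 kt.
V₂: ΔP = 48, V ≈ 6.4 × 48^0.642 ≈ 76.83 kt.
ΔV over 6 h = 16.43 kt → 24 h equivalent = 16.43 × 24/6 ≈ 65.72 kt.
66 kt ≥ 30 kt ⇒ rapid intensification.

66 kt, yes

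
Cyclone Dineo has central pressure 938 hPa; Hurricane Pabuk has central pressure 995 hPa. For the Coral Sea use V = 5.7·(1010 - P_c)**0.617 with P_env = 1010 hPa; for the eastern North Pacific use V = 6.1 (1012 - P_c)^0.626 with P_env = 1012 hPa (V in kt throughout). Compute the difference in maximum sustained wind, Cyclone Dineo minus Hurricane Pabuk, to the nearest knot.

Cyclone Dineo: ΔP = 72; V ≈ 5.7 × 72^0.617 ≈ 79.77 kt.
Hurricane Pabuk: ΔP = 17; V ≈ 6.1 × 17^0.626 ≈ 35.94 kt.
Difference ≈ 79.77 − 35.94 = 43.83 → 44 kt.

44 kt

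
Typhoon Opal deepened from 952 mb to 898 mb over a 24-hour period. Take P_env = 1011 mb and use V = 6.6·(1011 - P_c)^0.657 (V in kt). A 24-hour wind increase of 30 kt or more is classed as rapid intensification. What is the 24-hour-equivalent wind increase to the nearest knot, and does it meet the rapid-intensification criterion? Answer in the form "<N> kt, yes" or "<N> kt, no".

V₁: ΔP = 59, V ≈ 6.6 × 59^0.657 ≈ 96.16 kt.
V₂: ΔP = 113, V ≈ 6.6 × 113^0.657 ≈ 147.37 kt.
ΔV over 24 h = 51.21 kt → 24 h equivalent = 51.21 × 24/24 ≈ 51.21 kt.
51 kt ≥ 30 kt ⇒ rapid intensification.

51 kt, yes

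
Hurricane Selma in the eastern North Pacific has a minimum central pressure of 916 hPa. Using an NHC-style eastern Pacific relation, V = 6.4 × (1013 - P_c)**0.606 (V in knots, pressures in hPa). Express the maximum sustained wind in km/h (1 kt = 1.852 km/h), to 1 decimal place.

189.6 km/h

ΔP = 1013 − 916 = 97 hPa.
V ≈ 6.4 × 97^0.606 = 6.4 × 15.995 ≈ 102.368 kt.
102.368 × 1.852 ≈ 189.59 km/h → 189.6 km/h.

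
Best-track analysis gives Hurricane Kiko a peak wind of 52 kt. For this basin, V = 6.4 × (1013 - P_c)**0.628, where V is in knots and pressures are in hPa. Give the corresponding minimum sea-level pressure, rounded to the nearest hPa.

ΔP = (V / 6.4)^(1/0.628) = (52/6.4)^1.592.
52/6.4 = 8.125; 8.125^1.592 ≈ 28.10 hPa.
P_c = 1013 − 28.10 = 984.90 ≈ 985 hPa.

985 hPa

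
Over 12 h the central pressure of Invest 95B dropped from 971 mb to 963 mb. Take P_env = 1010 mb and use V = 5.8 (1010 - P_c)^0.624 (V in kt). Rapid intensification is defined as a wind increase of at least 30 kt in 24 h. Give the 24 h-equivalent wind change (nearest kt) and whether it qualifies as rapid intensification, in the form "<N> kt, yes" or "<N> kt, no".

V₁: ΔP = 39, V ≈ 5.8 × 39^0.624 ≈ 57.05 kt.
V₂: ΔP = 47, V ≈ 5.8 × 47^0.624 ≈ 64.09 kt.
ΔV over 12 h = 7.04 kt → 24 h equivalent = 7.04 × 24/12 ≈ 14.08 kt.
14 kt < 30 kt ⇒ not rapid intensification.

14 kt, no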